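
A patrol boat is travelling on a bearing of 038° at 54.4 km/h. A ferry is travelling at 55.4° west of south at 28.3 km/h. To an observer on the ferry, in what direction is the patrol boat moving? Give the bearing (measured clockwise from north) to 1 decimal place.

Taking east as x and north as y: patrol boat velocity = (33.492, 42.868) km/h; ferry velocity = (-23.295, -16.070) km/h.
Velocity of patrol boat relative to ferry = (33.492, 42.868) − (-23.295, -16.070) = (56.787, 58.938) km/h.
Bearing = atan2(56.79, 58.94) = 43.94° clockwise from north.

043.9°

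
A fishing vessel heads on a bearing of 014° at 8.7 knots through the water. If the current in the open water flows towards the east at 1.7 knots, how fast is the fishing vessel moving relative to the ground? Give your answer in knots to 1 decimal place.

Taking east as x and north as y: velocity relative to the water = (2.105, 8.442) knots; the water relative to ground = (1.700, 0.000) knots.
Velocity relative to ground = (2.105, 8.442) + (1.700, 0.000) = (3.805, 8.442) knots.
Speed = |(3.805, 8.442)| = 9.259 knots.

9.3 knots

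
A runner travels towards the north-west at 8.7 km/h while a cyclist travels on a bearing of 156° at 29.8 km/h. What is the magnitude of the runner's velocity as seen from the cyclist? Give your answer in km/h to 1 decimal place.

Taking east as x and north as y: runner velocity = (-6.152, 6.152) km/h; cyclist velocity = (12.121, -27.224) km/h.
Velocity of runner relative to cyclist = (-6.152, 6.152) − (12.121, -27.224) = (-18.273, 33.375) km/h.
Magnitude = |(-18.273, 33.375)| = 38.050 km/h.

38.1 km/h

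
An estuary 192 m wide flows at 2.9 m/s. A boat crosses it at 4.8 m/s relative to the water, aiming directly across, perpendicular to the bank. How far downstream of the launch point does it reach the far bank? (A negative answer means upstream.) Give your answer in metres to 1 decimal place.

Perpendicular speed = 4.800 m/s; crossing time = 192 / 4.800 = 40.000 s.
Net downstream speed = 2.900 m/s.
Drift = 2.900 × 40.000 = 116.000 m (downstream).

116.0 m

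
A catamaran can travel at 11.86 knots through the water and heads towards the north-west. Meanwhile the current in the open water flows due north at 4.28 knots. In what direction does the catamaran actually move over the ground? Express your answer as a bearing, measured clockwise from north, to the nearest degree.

Taking east as x and north as y: velocity relative to the water = (-8.386, 8.386) knots; the water relative to ground = (0.000, 4.280) knots.
Velocity relative to ground = (-8.386, 8.386) + (0.000, 4.280) = (-8.386, 12.666) knots.
Bearing = atan2(-8.39, 12.67) = 326.49° clockwise from north.

326°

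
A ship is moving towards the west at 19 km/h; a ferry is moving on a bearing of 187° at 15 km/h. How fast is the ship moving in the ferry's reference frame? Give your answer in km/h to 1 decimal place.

Taking east as x and north as y: ship velocity = (-19.000, 0.000) km/h; ferry velocity = (-1.828, -14.888) km/h.
Velocity of ship relative to ferry = (-19.000, 0.000) − (-1.828, -14.888) = (-17.172, 14.888) km/h.
Magnitude = |(-17.172, 14.888)| = 22.727 km/h.

22.7 km/h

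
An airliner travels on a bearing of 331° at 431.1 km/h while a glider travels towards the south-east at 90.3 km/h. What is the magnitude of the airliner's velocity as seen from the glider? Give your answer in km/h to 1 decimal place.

Taking east as x and north as y: airliner velocity = (-209.001, 377.049) km/h; glider velocity = (63.852, -63.852) km/h.
Velocity of airliner relative to glider = (-209.001, 377.049) − (63.852, -63.852) = (-272.853, 440.900) km/h.
Magnitude = |(-272.853, 440.900)| = 518.500 km/h.

518.5 km/h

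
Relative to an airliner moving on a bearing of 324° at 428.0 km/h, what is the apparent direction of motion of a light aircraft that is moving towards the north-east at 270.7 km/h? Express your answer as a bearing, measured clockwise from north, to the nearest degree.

109°

Taking east as x and north as y: light aircraft velocity = (191.414, 191.414) km/h; airliner velocity = (-251.572, 346.259) km/h.
Velocity of light aircraft relative to airliner = (191.414, 191.414) − (-251.572, 346.259) = (442.986, -154.845) km/h.
Bearing = atan2(442.99, -154.85) = 109.27° clockwise from north.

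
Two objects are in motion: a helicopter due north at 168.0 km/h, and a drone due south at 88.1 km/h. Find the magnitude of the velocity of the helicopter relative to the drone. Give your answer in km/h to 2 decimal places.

Taking east as x and north as y: helicopter velocity = (0.000, 168.000) km/h; drone velocity = (0.000, -88.100) km/h.
Velocity of helicopter relative to drone = (0.000, 168.000) − (0.000, -88.100) = (0.000, 256.100) km/h.
Magnitude = |(0.000, 256.100)| = 256.100 km/h.

256.10 km/h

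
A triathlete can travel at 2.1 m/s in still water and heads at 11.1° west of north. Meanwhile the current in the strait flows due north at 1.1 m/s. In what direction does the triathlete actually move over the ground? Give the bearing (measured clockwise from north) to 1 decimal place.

352.7°

Taking east as x and north as y: velocity relative to the water = (-0.404, 2.061) m/s; the water relative to ground = (0.000, 1.100) m/s.
Velocity relative to ground = (-0.404, 2.061) + (0.000, 1.100) = (-0.404, 3.161) m/s.
Bearing = atan2(-0.40, 3.16) = 352.71° clockwise from north.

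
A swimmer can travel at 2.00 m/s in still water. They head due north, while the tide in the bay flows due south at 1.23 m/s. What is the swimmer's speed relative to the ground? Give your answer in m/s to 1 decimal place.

0.8 m/s

Taking east as x and north as y: velocity relative to the water = (0.000, 2.000) m/s; the water relative to ground = (0.000, -1.230) m/s.
Velocity relative to ground = (0.000, 2.000) + (0.000, -1.230) = (0.000, 0.770) m/s.
Speed = |(0.000, 0.770)| = 0.770 m/s.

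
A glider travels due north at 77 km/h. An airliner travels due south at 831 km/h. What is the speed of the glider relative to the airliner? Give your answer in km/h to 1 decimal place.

Taking east as x and north as y: glider velocity = (0.000, 77.000) km/h; airliner velocity = (0.000, -831.000) km/h.
Velocity of glider relative to airliner = (0.000, 77.000) − (0.000, -831.000) = (0.000, 908.000) km/h.
Magnitude = |(0.000, 908.000)| = 908.000 km/h.

908.0 km/h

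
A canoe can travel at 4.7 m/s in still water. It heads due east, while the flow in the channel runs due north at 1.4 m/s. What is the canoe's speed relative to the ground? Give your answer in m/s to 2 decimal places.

Taking east as x and north as y: velocity relative to the water = (4.700, 0.000) m/s; the water relative to ground = (0.000, 1.400) m/s.
Velocity relative to ground = (4.700, 0.000) + (0.000, 1.400) = (4.700, 1.400) m/s.
Speed = |(4.700, 1.400)| = 4.904 m/s.

4.90 m/s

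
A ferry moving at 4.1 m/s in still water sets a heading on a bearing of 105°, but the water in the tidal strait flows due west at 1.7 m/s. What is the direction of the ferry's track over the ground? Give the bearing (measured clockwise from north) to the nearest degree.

115°

Taking east as x and north as y: velocity relative to the water = (3.960, -1.061) m/s; the water relative to ground = (-1.700, 0.000) m/s.
Velocity relative to ground = (3.960, -1.061) + (-1.700, 0.000) = (2.260, -1.061) m/s.
Bearing = atan2(2.26, -1.06) = 115.15° clockwise from north.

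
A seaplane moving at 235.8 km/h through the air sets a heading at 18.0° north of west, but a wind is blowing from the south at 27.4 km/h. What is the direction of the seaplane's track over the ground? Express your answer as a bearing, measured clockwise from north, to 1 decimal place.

Taking east as x and north as y: velocity relative to the air = (-224.259, 72.866) km/h; the air relative to ground = (0.000, 27.400) km/h.
Velocity relative to ground = (-224.259, 72.866) + (0.000, 27.400) = (-224.259, 100.266) km/h.
Bearing = atan2(-224.26, 100.27) = 294.09° clockwise from north.

294.1°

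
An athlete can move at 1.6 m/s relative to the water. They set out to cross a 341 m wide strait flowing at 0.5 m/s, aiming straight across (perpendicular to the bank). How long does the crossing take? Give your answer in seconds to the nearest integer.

213 s

The component of the athlete's velocity perpendicular to the bank is 1.6 m/s.
The flow acts along the bank and has no component across it.
Time = 341 / 1.600 = 213.125 s.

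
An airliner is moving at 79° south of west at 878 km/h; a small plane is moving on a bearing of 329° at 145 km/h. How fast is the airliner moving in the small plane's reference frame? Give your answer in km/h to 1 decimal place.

Taking east as x and north as y: airliner velocity = (-167.530, -861.869) km/h; small plane velocity = (-74.681, 124.289) km/h.
Velocity of airliner relative to small plane = (-167.530, -861.869) − (-74.681, 124.289) = (-92.850, -986.158) km/h.
Magnitude = |(-92.850, -986.158)| = 990.519 km/h.

990.5 km/h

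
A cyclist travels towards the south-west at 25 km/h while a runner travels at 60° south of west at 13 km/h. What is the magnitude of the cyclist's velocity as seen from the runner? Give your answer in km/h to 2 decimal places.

Taking east as x and north as y: cyclist velocity = (-17.678, -17.678) km/h; runner velocity = (-6.500, -11.258) km/h.
Velocity of cyclist relative to runner = (-17.678, -17.678) − (-6.500, -11.258) = (-11.178, -6.419) km/h.
Magnitude = |(-11.178, -6.419)| = 12.890 km/h.

12.89 km/h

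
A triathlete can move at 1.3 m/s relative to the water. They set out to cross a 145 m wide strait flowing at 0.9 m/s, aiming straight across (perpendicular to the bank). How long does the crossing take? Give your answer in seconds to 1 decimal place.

111.5 s

The component of the triathlete's velocity perpendicular to the bank is 1.3 m/s.
Only the cross-stream component determines the crossing time; the current contributes nothing perpendicular to the bank.
Time = 145 / 1.300 = 111.538 s.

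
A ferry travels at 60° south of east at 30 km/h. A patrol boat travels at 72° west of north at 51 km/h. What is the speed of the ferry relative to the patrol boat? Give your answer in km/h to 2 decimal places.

Taking east as x and north as y: ferry velocity = (15.000, -25.981) km/h; patrol boat velocity = (-48.504, 15.760) km/h.
Velocity of ferry relative to patrol boat = (15.000, -25.981) − (-48.504, 15.760) = (63.504, -41.741) km/h.
Magnitude = |(63.504, -41.741)| = 75.994 km/h.

75.99 km/h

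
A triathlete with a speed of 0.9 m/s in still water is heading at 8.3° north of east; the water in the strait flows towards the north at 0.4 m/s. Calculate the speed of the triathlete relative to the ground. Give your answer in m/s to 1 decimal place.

1.0 m/s

Taking east as x and north as y: velocity relative to the water = (0.891, 0.130) m/s; the water relative to ground = (0.000, 0.400) m/s.
Velocity relative to ground = (0.891, 0.130) + (0.000, 0.400) = (0.891, 0.530) m/s.
Speed = |(0.891, 0.530)| = 1.036 m/s.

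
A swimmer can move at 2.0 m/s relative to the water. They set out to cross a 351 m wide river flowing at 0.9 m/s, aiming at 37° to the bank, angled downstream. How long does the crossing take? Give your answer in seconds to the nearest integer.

The component of the swimmer's velocity perpendicular to the bank is 2.0 × sin 37° = 1.204 m/s.
The current is parallel to the bank, so it does not affect the crossing time.
Time = 351 / 1.204 = 291.618 s.

292 s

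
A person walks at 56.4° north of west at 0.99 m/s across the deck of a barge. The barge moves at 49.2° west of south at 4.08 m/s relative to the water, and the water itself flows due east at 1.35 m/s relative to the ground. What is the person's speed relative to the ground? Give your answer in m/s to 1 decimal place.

2.9 m/s

In east/north components (m/s): person relative to barge = (-0.548, 0.825); barge relative to water = (-3.089, -2.666); water relative to ground = (1.350, 0.000).
Sum = (-2.286, -1.841) m/s.
Speed = |(-2.286, -1.841)| = 2.936 m/s.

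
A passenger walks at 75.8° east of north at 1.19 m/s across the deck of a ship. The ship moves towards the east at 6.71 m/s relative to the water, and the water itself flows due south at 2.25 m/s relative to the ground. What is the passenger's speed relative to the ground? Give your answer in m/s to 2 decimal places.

In east/north components (m/s): passenger relative to ship = (1.154, 0.292); ship relative to water = (6.710, 0.000); water relative to ground = (0.000, -2.250).
Sum = (7.864, -1.958) m/s.
Speed = |(7.864, -1.958)| = 8.104 m/s.

8.10 m/s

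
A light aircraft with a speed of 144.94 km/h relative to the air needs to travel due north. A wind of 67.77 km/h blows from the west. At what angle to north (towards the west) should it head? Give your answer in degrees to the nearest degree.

28°

The wind pushes perpendicular to the desired track; the heading must have a component into the wind equal to 67.77 km/h: 144.94 sin θ = 67.77.
sin θ = 0.4676, so θ = 27.877°.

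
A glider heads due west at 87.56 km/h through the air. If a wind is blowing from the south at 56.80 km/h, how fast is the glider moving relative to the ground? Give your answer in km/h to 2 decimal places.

104.37 km/h

Taking east as x and north as y: velocity relative to the air = (-87.560, 0.000) km/h; the air relative to ground = (0.000, 56.800) km/h.
Velocity relative to ground = (-87.560, 0.000) + (0.000, 56.800) = (-87.560, 56.800) km/h.
Speed = |(-87.560, 56.800)| = 104.370 km/h.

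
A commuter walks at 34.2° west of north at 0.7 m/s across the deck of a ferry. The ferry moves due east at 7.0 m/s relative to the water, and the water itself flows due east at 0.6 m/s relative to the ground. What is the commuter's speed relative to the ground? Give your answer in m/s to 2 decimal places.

In east/north components (m/s): commuter relative to ferry = (-0.393, 0.579); ferry relative to water = (7.000, 0.000); water relative to ground = (0.600, 0.000).
Sum = (7.207, 0.579) m/s.
Speed = |(7.207, 0.579)| = 7.230 m/s.

7.23 m/s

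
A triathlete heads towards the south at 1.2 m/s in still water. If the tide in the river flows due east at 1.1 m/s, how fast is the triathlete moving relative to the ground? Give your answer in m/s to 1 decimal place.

Taking east as x and north as y: velocity relative to the water = (0.000, -1.200) m/s; the water relative to ground = (1.100, 0.000) m/s.
Velocity relative to ground = (0.000, -1.200) + (1.100, 0.000) = (1.100, -1.200) m/s.
Speed = |(1.100, -1.200)| = 1.628 m/s.

1.6 m/s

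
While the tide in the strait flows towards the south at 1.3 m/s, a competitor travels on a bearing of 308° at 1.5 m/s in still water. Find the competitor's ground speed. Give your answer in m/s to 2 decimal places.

Taking east as x and north as y: velocity relative to the water = (-1.182, 0.923) m/s; the water relative to ground = (0.000, -1.300) m/s.
Velocity relative to ground = (-1.182, 0.923) + (0.000, -1.300) = (-1.182, -0.377) m/s.
Speed = |(-1.182, -0.377)| = 1.241 m/s.

1.24 m/s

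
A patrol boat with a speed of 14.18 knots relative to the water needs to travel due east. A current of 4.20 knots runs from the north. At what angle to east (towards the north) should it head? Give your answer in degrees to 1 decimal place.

The current pushes perpendicular to the desired track; the heading must have a component into the current equal to 4.20 knots: 14.18 sin θ = 4.20.
sin θ = 0.2962, so θ = 17.229°.

17.2°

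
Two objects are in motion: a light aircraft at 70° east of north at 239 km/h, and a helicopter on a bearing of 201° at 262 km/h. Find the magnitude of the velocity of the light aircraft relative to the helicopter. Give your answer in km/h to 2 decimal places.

455.99 km/h

Taking east as x and north as y: light aircraft velocity = (224.587, 81.743) km/h; helicopter velocity = (-93.892, -244.598) km/h.
Velocity of light aircraft relative to helicopter = (224.587, 81.743) − (-93.892, -244.598) = (318.479, 326.341) km/h.
Magnitude = |(318.479, 326.341)| = 455.990 km/h.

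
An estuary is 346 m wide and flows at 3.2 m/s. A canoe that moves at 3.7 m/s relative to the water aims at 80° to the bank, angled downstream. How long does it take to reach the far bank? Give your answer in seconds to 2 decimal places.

The component of the canoe's velocity perpendicular to the bank is 3.7 × sin 80° = 3.644 m/s.
Only the cross-stream component determines the crossing time; the current contributes nothing perpendicular to the bank.
Time = 346 / 3.644 = 94.956 s.

94.96 s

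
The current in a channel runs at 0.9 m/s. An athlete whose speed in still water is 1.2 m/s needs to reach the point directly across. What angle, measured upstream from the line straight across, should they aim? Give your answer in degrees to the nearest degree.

49°

To cancel the current, the upstream component of the athlete's velocity must equal the flow: 1.2 sin θ = 0.9.
sin θ = 0.9 / 1.2 = 0.7500.
θ = arcsin(0.7500) = 48.590°.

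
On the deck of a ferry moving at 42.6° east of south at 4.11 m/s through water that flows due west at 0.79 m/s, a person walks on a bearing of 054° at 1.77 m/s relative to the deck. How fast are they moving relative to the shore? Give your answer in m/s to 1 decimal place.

In east/north components (m/s): person relative to ferry = (1.432, 1.040); ferry relative to water = (2.782, -3.025); water relative to ground = (-0.790, 0.000).
Sum = (3.424, -1.985) m/s.
Speed = |(3.424, -1.985)| = 3.958 m/s.

4.0 m/s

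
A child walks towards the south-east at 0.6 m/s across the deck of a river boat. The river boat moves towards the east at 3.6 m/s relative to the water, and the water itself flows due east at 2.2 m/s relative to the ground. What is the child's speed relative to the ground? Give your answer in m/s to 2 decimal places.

In east/north components (m/s): child relative to river boat = (0.424, -0.424); river boat relative to water = (3.600, 0.000); water relative to ground = (2.200, 0.000).
Sum = (6.224, -0.424) m/s.
Speed = |(6.224, -0.424)| = 6.239 m/s.

6.24 m/s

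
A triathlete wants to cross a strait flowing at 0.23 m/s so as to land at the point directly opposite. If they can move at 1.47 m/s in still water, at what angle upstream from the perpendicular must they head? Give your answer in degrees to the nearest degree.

To cancel the current, the upstream component of the triathlete's velocity must equal the flow: 1.47 sin θ = 0.23.
sin θ = 0.23 / 1.47 = 0.1565.
θ = arcsin(0.1565) = 9.002°.

9°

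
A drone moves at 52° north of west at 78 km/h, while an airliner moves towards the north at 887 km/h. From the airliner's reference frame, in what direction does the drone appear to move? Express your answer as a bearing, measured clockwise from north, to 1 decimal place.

Taking east as x and north as y: drone velocity = (-48.022, 61.465) km/h; airliner velocity = (0.000, 887.000) km/h.
Velocity of drone relative to airliner = (-48.022, 61.465) − (0.000, 887.000) = (-48.022, -825.535) km/h.
Bearing = atan2(-48.02, -825.54) = 183.33° clockwise from north.

183.3°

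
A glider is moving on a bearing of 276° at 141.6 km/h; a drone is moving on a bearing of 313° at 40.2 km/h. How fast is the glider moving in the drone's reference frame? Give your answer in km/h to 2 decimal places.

Taking east as x and north as y: glider velocity = (-140.824, 14.801) km/h; drone velocity = (-29.400, 27.416) km/h.
Velocity of glider relative to drone = (-140.824, 14.801) − (-29.400, 27.416) = (-111.424, -12.615) km/h.
Magnitude = |(-111.424, -12.615)| = 112.136 km/h.

112.14 km/h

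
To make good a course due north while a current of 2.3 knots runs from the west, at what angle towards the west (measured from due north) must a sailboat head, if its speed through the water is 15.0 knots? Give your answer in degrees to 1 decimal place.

The current pushes perpendicular to the desired track; the heading must have a component into the current equal to 2.3 knots: 15.0 sin θ = 2.3.
sin θ = 0.1533, so θ = 8.820°.

8.8°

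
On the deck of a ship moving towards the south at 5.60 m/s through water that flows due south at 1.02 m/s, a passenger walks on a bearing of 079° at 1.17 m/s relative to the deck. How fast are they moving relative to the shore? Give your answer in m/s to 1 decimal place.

In east/north components (m/s): passenger relative to ship = (1.149, 0.223); ship relative to water = (0.000, -5.600); water relative to ground = (0.000, -1.020).
Sum = (1.149, -6.397) m/s.
Speed = |(1.149, -6.397)| = 6.499 m/s.

6.5 m/s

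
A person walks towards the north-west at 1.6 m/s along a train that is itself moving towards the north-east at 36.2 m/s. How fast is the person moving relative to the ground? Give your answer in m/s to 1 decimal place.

36.2 m/s

Taking east as x and north as y: train velocity = (25.597, 25.597) m/s; person velocity relative to train = (-1.131, 1.131) m/s.
Velocity relative to ground = (25.597, 25.597) + (-1.131, 1.131) = (24.466, 26.729) m/s.
Speed = |(24.466, 26.729)| = 36.235 m/s.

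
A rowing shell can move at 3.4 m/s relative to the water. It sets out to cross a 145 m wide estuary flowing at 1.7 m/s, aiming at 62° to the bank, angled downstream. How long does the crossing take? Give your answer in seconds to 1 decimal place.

48.3 s

The component of the rowing shell's velocity perpendicular to the bank is 3.4 × sin 62° = 3.002 m/s.
Only the cross-stream component determines the crossing time; the current contributes nothing perpendicular to the bank.
Time = 145 / 3.002 = 48.301 s.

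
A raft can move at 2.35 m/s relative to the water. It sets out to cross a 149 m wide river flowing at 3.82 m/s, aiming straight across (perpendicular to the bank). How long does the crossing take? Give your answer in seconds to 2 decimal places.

63.40 s

The component of the raft's velocity perpendicular to the bank is 2.35 m/s.
The flow acts along the bank and has no component across it.
Time = 149 / 2.350 = 63.404 s.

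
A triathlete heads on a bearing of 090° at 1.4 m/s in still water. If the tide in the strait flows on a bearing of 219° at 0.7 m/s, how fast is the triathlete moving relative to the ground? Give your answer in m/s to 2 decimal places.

1.10 m/s

Taking east as x and north as y: velocity relative to the water = (1.400, 0.000) m/s; the water relative to ground = (-0.441, -0.544) m/s.
Velocity relative to ground = (1.400, 0.000) + (-0.441, -0.544) = (0.959, -0.544) m/s.
Speed = |(0.959, -0.544)| = 1.103 m/s.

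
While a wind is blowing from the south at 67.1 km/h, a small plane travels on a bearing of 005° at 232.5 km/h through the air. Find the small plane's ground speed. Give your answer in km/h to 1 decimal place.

Taking east as x and north as y: velocity relative to the air = (20.264, 231.615) km/h; the air relative to ground = (0.000, 67.100) km/h.
Velocity relative to ground = (20.264, 231.615) + (0.000, 67.100) = (20.264, 298.715) km/h.
Speed = |(20.264, 298.715)| = 299.402 km/h.

299.4 km/h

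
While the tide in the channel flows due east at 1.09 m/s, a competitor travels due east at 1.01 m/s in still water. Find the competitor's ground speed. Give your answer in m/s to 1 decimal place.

Taking east as x and north as y: velocity relative to the water = (1.010, 0.000) m/s; the water relative to ground = (1.090, 0.000) m/s.
Velocity relative to ground = (1.010, 0.000) + (1.090, 0.000) = (2.100, 0.000) m/s.
Speed = |(2.100, 0.000)| = 2.100 m/s.

2.1 m/s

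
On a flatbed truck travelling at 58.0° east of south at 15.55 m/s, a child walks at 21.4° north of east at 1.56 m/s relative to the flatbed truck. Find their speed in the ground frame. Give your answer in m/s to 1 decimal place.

16.5 m/s

Taking east as x and north as y: flatbed truck velocity = (13.187, -8.240) m/s; child velocity relative to flatbed truck = (1.452, 0.569) m/s.
Velocity relative to ground = (13.187, -8.240) + (1.452, 0.569) = (14.640, -7.671) m/s.
Speed = |(14.640, -7.671)| = 16.528 m/s.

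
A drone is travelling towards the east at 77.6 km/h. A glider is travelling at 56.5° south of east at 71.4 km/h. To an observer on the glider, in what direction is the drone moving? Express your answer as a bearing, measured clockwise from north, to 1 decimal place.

Taking east as x and north as y: drone velocity = (77.600, 0.000) km/h; glider velocity = (39.408, -59.539) km/h.
Velocity of drone relative to glider = (77.600, 0.000) − (39.408, -59.539) = (38.192, 59.539) km/h.
Bearing = atan2(38.19, 59.54) = 32.68° clockwise from north.

032.7°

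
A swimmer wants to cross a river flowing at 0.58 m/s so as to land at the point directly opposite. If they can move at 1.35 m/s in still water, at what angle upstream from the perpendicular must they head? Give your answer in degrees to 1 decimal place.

To cancel the current, the upstream component of the swimmer's velocity must equal the flow: 1.35 sin θ = 0.58.
sin θ = 0.58 / 1.35 = 0.4296.
θ = arcsin(0.4296) = 25.444°.

25.4°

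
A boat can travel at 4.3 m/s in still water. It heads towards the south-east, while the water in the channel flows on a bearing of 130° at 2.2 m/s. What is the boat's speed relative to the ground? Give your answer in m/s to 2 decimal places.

Taking east as x and north as y: velocity relative to the water = (3.041, -3.041) m/s; the water relative to ground = (1.685, -1.414) m/s.
Velocity relative to ground = (3.041, -3.041) + (1.685, -1.414) = (4.726, -4.455) m/s.
Speed = |(4.726, -4.455)| = 6.494 m/s.

6.49 m/s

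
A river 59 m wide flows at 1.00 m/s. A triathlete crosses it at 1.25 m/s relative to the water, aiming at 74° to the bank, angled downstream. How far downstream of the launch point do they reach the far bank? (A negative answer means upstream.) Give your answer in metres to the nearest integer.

Perpendicular speed = 1.202 m/s; crossing time = 59 / 1.202 = 49.102 s.
Net downstream speed = 1.345 m/s.
Drift = 1.345 × 49.102 = 66.020 m (downstream).

66 m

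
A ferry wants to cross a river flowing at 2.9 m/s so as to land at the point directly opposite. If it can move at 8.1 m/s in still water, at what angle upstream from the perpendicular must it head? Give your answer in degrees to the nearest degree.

21°

To cancel the current, the upstream component of the ferry's velocity must equal the flow: 8.1 sin θ = 2.9.
sin θ = 2.9 / 8.1 = 0.3580.
θ = arcsin(0.3580) = 20.979°.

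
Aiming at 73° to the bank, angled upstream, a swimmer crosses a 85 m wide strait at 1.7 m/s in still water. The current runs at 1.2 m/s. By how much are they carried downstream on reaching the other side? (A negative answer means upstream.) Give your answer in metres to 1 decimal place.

Perpendicular speed = 1.626 m/s; crossing time = 85 / 1.626 = 52.285 s.
Net downstream speed = 0.703 m/s.
Drift = 0.703 × 52.285 = 36.754 m (downstream).

36.8 m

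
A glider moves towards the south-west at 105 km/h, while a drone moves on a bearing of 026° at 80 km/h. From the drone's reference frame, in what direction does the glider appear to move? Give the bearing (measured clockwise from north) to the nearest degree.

Taking east as x and north as y: glider velocity = (-74.246, -74.246) km/h; drone velocity = (35.070, 71.904) km/h.
Velocity of glider relative to drone = (-74.246, -74.246) − (35.070, 71.904) = (-109.316, -146.150) km/h.
Bearing = atan2(-109.32, -146.15) = 216.80° clockwise from north.

217°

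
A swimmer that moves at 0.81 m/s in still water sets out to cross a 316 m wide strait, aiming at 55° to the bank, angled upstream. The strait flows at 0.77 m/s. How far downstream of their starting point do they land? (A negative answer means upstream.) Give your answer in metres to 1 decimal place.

Perpendicular speed = 0.664 m/s; crossing time = 316 / 0.664 = 476.253 s.
Net downstream speed = 0.305 m/s.
Drift = 0.305 × 476.253 = 145.449 m (downstream).

145.4 m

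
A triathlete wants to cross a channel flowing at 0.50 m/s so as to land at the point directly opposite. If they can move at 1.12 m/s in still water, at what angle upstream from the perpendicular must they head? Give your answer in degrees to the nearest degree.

To cancel the current, the upstream component of the triathlete's velocity must equal the flow: 1.12 sin θ = 0.50.
sin θ = 0.50 / 1.12 = 0.4464.
θ = arcsin(0.4464) = 26.515°.

27°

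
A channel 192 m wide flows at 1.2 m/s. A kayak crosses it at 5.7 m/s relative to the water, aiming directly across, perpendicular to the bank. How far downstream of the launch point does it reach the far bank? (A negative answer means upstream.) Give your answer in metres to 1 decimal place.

40.4 m

Perpendicular speed = 5.700 m/s; crossing time = 192 / 5.700 = 33.684 s.
Net downstream speed = 1.200 m/s.
Drift = 1.200 × 33.684 = 40.421 m (downstream).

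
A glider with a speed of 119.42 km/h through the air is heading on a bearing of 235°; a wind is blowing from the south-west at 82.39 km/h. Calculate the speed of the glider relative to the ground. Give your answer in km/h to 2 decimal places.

Taking east as x and north as y: velocity relative to the air = (-97.823, -68.496) km/h; the air relative to ground = (58.259, 58.259) km/h.
Velocity relative to ground = (-97.823, -68.496) + (58.259, 58.259) = (-39.565, -10.238) km/h.
Speed = |(-39.565, -10.238)| = 40.868 km/h.

40.87 km/h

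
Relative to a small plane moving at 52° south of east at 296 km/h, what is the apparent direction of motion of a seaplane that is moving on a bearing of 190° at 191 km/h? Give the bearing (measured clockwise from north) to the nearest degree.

282°

Taking east as x and north as y: seaplane velocity = (-33.167, -188.098) km/h; small plane velocity = (182.236, -233.251) km/h.
Velocity of seaplane relative to small plane = (-33.167, -188.098) − (182.236, -233.251) = (-215.403, 45.153) km/h.
Bearing = atan2(-215.40, 45.15) = 281.84° clockwise from north.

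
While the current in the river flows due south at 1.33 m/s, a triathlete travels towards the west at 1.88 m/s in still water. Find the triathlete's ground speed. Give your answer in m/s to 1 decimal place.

2.3 m/s

Taking east as x and north as y: velocity relative to the water = (-1.880, 0.000) m/s; the water relative to ground = (0.000, -1.330) m/s.
Velocity relative to ground = (-1.880, 0.000) + (0.000, -1.330) = (-1.880, -1.330) m/s.
Speed = |(-1.880, -1.330)| = 2.303 m/s.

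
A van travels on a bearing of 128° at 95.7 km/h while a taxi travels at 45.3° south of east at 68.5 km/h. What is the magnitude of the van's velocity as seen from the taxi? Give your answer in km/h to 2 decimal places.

29.09 km/h

Taking east as x and north as y: van velocity = (75.413, -58.919) km/h; taxi velocity = (48.183, -48.690) km/h.
Velocity of van relative to taxi = (75.413, -58.919) − (48.183, -48.690) = (27.230, -10.229) km/h.
Magnitude = |(27.230, -10.229)| = 29.088 km/h.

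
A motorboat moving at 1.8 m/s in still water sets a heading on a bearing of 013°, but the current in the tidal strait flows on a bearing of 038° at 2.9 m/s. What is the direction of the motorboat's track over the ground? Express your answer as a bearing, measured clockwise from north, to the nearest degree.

Taking east as x and north as y: velocity relative to the water = (0.405, 1.754) m/s; the water relative to ground = (1.785, 2.285) m/s.
Velocity relative to ground = (0.405, 1.754) + (1.785, 2.285) = (2.190, 4.039) m/s.
Bearing = atan2(2.19, 4.04) = 28.47° clockwise from north.

028°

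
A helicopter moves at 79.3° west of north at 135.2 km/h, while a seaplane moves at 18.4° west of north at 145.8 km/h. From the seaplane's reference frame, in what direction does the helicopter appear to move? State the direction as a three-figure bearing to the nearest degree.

Taking east as x and north as y: helicopter velocity = (-132.849, 25.102) km/h; seaplane velocity = (-46.022, 138.346) km/h.
Velocity of helicopter relative to seaplane = (-132.849, 25.102) − (-46.022, 138.346) = (-86.828, -113.244) km/h.
Bearing = atan2(-86.83, -113.24) = 217.48° clockwise from north.

217°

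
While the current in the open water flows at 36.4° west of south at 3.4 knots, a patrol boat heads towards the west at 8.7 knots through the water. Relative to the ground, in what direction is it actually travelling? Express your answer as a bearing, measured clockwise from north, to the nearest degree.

256°

Taking east as x and north as y: velocity relative to the water = (-8.700, 0.000) knots; the water relative to ground = (-2.018, -2.737) knots.
Velocity relative to ground = (-8.700, 0.000) + (-2.018, -2.737) = (-10.718, -2.737) knots.
Bearing = atan2(-10.72, -2.74) = 255.68° clockwise from north.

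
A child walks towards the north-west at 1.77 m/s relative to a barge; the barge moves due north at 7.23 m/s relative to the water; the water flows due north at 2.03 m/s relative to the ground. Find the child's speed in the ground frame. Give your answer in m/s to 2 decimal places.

10.59 m/s

In east/north components (m/s): child relative to barge = (-1.252, 1.252); barge relative to water = (0.000, 7.230); water relative to ground = (0.000, 2.030).
Sum = (-1.252, 10.512) m/s.
Speed = |(-1.252, 10.512)| = 10.586 m/s.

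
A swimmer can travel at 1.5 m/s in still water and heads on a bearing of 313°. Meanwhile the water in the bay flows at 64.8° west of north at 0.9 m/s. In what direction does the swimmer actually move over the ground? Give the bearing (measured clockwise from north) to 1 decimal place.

Taking east as x and north as y: velocity relative to the water = (-1.097, 1.023) m/s; the water relative to ground = (-0.814, 0.383) m/s.
Velocity relative to ground = (-1.097, 1.023) + (-0.814, 0.383) = (-1.911, 1.406) m/s.
Bearing = atan2(-1.91, 1.41) = 306.34° clockwise from north.

306.3°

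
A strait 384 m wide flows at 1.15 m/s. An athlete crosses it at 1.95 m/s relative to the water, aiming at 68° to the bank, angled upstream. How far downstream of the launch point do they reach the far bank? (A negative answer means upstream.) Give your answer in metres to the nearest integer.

Perpendicular speed = 1.808 m/s; crossing time = 384 / 1.808 = 212.388 s.
Net downstream speed = 0.420 m/s.
Drift = 0.420 × 212.388 = 89.101 m (downstream).

89 m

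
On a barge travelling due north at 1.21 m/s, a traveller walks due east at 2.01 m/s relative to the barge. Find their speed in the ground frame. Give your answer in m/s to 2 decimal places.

2.35 m/s

Taking east as x and north as y: barge velocity = (0.000, 1.210) m/s; traveller velocity relative to barge = (2.010, 0.000) m/s.
Velocity relative to ground = (0.000, 1.210) + (2.010, 0.000) = (2.010, 1.210) m/s.
Speed = |(2.010, 1.210)| = 2.346 m/s.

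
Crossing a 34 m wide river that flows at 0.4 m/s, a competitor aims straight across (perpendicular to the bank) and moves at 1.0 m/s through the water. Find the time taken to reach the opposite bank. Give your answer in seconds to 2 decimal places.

The component of the competitor's velocity perpendicular to the bank is 1.0 m/s.
The current is parallel to the bank, so it does not affect the crossing time.
Time = 34 / 1.000 = 34.000 s.

34.00 s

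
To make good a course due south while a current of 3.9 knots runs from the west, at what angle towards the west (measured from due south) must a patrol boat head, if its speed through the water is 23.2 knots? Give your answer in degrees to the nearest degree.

10°

The current pushes perpendicular to the desired track; the heading must have a component into the current equal to 3.9 knots: 23.2 sin θ = 3.9.
sin θ = 0.1681, so θ = 9.678°.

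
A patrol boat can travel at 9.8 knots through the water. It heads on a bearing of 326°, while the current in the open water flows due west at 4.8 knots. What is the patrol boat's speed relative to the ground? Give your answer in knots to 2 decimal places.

13.10 knots

Taking east as x and north as y: velocity relative to the water = (-5.480, 8.125) knots; the water relative to ground = (-4.800, 0.000) knots.
Velocity relative to ground = (-5.480, 8.125) + (-4.800, 0.000) = (-10.280, 8.125) knots.
Speed = |(-10.280, 8.125)| = 13.103 knots.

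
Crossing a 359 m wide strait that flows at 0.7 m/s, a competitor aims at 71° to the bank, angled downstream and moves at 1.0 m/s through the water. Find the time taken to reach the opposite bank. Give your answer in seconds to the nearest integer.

The component of the competitor's velocity perpendicular to the bank is 1.0 × sin 71° = 0.946 m/s.
The current is parallel to the bank, so it does not affect the crossing time.
Time = 359 / 0.946 = 379.686 s.

380 s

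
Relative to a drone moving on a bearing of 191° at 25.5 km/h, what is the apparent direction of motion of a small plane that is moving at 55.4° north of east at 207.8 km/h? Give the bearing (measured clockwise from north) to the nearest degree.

032°

Taking east as x and north as y: small plane velocity = (117.998, 171.048) km/h; drone velocity = (-4.866, -25.031) km/h.
Velocity of small plane relative to drone = (117.998, 171.048) − (-4.866, -25.031) = (122.864, 196.079) km/h.
Bearing = atan2(122.86, 196.08) = 32.07° clockwise from north.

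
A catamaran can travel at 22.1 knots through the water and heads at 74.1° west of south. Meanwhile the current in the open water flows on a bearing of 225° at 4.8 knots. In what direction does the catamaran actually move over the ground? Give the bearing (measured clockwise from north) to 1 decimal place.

249.0°

Taking east as x and north as y: velocity relative to the water = (-21.254, -6.054) knots; the water relative to ground = (-3.394, -3.394) knots.
Velocity relative to ground = (-21.254, -6.054) + (-3.394, -3.394) = (-24.649, -9.449) knots.
Bearing = atan2(-24.65, -9.45) = 249.03° clockwise from north.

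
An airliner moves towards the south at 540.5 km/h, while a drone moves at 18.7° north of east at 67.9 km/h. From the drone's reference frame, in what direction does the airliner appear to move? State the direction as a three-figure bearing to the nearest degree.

Taking east as x and north as y: airliner velocity = (0.000, -540.500) km/h; drone velocity = (64.316, 21.770) km/h.
Velocity of airliner relative to drone = (0.000, -540.500) − (64.316, 21.770) = (-64.316, -562.270) km/h.
Bearing = atan2(-64.32, -562.27) = 186.53° clockwise from north.

187°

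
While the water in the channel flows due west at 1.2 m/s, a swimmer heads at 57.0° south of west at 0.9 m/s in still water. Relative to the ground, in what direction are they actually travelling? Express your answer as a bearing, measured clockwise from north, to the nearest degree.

246°

Taking east as x and north as y: velocity relative to the water = (-0.490, -0.755) m/s; the water relative to ground = (-1.200, 0.000) m/s.
Velocity relative to ground = (-0.490, -0.755) + (-1.200, 0.000) = (-1.690, -0.755) m/s.
Bearing = atan2(-1.69, -0.75) = 245.94° clockwise from north.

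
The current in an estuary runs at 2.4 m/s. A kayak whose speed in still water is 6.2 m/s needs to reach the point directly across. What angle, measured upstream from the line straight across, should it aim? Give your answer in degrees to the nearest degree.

To cancel the current, the upstream component of the kayak's velocity must equal the flow: 6.2 sin θ = 2.4.
sin θ = 2.4 / 6.2 = 0.3871.
θ = arcsin(0.3871) = 22.774°.

23°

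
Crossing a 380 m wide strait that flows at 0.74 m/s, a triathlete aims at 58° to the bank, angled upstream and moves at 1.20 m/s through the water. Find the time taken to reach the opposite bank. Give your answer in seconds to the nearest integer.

373 s

The component of the triathlete's velocity perpendicular to the bank is 1.20 × sin 58° = 1.018 m/s.
Only the cross-stream component determines the crossing time; the current contributes nothing perpendicular to the bank.
Time = 380 / 1.018 = 373.406 s.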